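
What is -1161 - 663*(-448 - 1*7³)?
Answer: 523272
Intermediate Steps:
-1161 - 663*(-448 - 1*7³) = -1161 - 663*(-448 - 1*343) = -1161 - 663*(-448 - 343) = -1161 - 663*(-791) = -1161 + 524433 = 523272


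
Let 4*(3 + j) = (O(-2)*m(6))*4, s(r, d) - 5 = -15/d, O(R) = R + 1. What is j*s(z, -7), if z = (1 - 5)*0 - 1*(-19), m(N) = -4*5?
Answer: 850/7 ≈ 121.43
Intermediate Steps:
O(R) = 1 + R
m(N) = -20
z = 19 (z = -4*0 + 19 = 0 + 19 = 19)
s(r, d) = 5 - 15/d
j = 17 (j = -3 + (((1 - 2)*(-20))*4)/4 = -3 + (-1*(-20)*4)/4 = -3 + (20*4)/4 = -3 + (¼)*80 = -3 + 20 = 17)
j*s(z, -7) = 17*(5 - 15/(-7)) = 17*(5 - 15*(-⅐)) = 17*(5 + 15/7) = 17*(50/7) = 850/7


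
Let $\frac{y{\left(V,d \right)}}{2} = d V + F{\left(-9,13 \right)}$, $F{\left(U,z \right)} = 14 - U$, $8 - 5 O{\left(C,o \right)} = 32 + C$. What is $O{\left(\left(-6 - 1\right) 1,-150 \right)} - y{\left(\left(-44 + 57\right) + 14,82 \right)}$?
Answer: $- \frac{22387}{5} \approx -4477.4$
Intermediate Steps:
$O{\left(C,o \right)} = - \frac{24}{5} - \frac{C}{5}$ ($O{\left(C,o \right)} = \frac{8}{5} - \frac{32 + C}{5} = \frac{8}{5} - \left(\frac{32}{5} + \frac{C}{5}\right) = - \frac{24}{5} - \frac{C}{5}$)
$y{\left(V,d \right)} = 46 + 2 V d$ ($y{\left(V,d \right)} = 2 \left(d V + \left(14 - -9\right)\right) = 2 \left(V d + \left(14 + 9\right)\right) = 2 \left(V d + 23\right) = 2 \left(23 + V d\right) = 46 + 2 V d$)
$O{\left(\left(-6 - 1\right) 1,-150 \right)} - y{\left(\left(-44 + 57\right) + 14,82 \right)} = \left(- \frac{24}{5} - \frac{\left(-6 - 1\right) 1}{5}\right) - \left(46 + 2 \left(\left(-44 + 57\right) + 14\right) 82\right) = \left(- \frac{24}{5} - \frac{\left(-7\right) 1}{5}\right) - \left(46 + 2 \left(13 + 14\right) 82\right) = \left(- \frac{24}{5} - - \frac{7}{5}\right) - \left(46 + 2 \cdot 27 \cdot 82\right) = \left(- \frac{24}{5} + \frac{7}{5}\right) - \left(46 + 4428\right) = - \frac{17}{5} - 4474 = - \frac{22387}{5}$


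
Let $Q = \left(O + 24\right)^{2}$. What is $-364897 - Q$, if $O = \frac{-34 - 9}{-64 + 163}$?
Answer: $- \frac{3581798386}{9801} \approx -3.6545 \cdot 10^{5}$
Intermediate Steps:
$O = - \frac{43}{99} \approx -0.43434$
$Q = \frac{5442889}{9801}$ ($Q = \left(- \frac{43}{99} + 24\right)^{2} = \left(\frac{2333}{99}\right)^{2} = \frac{5442889}{9801} \approx 555.34$)
$-364897 - Q = -364897 - \frac{5442889}{9801} = - \frac{3581798386}{9801}$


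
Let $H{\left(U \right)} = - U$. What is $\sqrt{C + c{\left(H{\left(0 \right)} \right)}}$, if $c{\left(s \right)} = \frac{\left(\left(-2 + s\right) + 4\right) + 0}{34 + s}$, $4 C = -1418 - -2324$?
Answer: $\frac{\sqrt{261902}}{34} \approx 15.052$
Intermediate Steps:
$C = \frac{453}{2}$ ($C = \frac{-1418 - -2324}{4} = \frac{-1418 + 2324}{4} = \frac{1}{4} \cdot 906 = \frac{453}{2} \approx 226.5$)
$c{\left(s \right)} = \frac{2 + s}{34 + s}$ ($c{\left(s \right)} = \frac{\left(2 + s\right) + 0}{34 + s} = \frac{2 + s}{34 + s}$)
$\sqrt{C + c{\left(H{\left(0 \right)} \right)}} = \sqrt{\frac{453}{2} + \frac{2 - 0}{34 - 0}} = \sqrt{\frac{453}{2} + \frac{2 + 0}{34 + 0}} = \sqrt{\frac{453}{2} + \frac{1}{34} \cdot 2} = \sqrt{\frac{453}{2} + \frac{1}{17}} = \sqrt{\frac{7703}{34}} = \frac{\sqrt{261902}}{34}$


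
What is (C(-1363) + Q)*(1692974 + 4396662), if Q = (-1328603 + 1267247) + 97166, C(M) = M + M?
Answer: 201469517424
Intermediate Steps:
C(M) = 2*M
Q = 35810 (Q = -61356 + 97166 = 35810)
(C(-1363) + Q)*(1692974 + 4396662) = (2*(-1363) + 35810)*(1692974 + 4396662) = (-2726 + 35810)*6089636 = 33084*6089636 = 201469517424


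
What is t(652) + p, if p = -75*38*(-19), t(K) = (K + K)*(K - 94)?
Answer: 781782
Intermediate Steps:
t(K) = 2*K*(-94 + K) (t(K) = (2*K)*(-94 + K) = 2*K*(-94 + K))
p = 54150 (p = -2850*(-19) = 54150)
t(652) + p = 2*652*(-94 + 652) + 54150 = 2*652*558 + 54150 = 727632 + 54150 = 781782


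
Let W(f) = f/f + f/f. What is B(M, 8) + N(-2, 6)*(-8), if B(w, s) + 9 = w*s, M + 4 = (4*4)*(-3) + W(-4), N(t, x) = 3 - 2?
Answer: -417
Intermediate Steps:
N(t, x) = 1
W(f) = 2 (W(f) = 1 + 1 = 2)
M = -50 (M = -4 + ((4*4)*(-3) + 2) = -4 + (16*(-3) + 2) = -4 + (-48 + 2) = -4 - 46 = -50)
B(w, s) = -9 + s*w (B(w, s) = -9 + w*s = -9 + s*w)
B(M, 8) + N(-2, 6)*(-8) = (-9 + 8*(-50)) + 1*(-8) = (-9 - 400) - 8 = -409 - 8 = -417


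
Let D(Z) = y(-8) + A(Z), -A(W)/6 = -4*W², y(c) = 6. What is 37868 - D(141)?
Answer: -439282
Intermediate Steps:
A(W) = 24*W² (A(W) = -(-24)*W² = 24*W²)
D(Z) = 6 + 24*Z²
37868 - D(141) = 37868 - (6 + 24*141²) = 37868 - (6 + 24*19881) = 37868 - (6 + 477144) = 37868 - 1*477150 = 37868 - 477150 = -439282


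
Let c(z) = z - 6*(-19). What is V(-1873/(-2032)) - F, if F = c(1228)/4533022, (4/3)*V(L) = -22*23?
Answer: -1720283191/4533022 ≈ -379.50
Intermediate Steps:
V(L) = -759/2 (V(L) = 3*(-22*23)/4 = (3/4)*(-506) = -759/2)
c(z) = 114 + z (c(z) = z + 114 = 114 + z)
F = 671/2266511 (F = (114 + 1228)/4533022 = 1342*(1/4533022) = 671/2266511 ≈ 0.00029605)
V(-1873/(-2032)) - F = -759/2 - 1*671/2266511 = -759/2 - 671/2266511 = -1720283191/4533022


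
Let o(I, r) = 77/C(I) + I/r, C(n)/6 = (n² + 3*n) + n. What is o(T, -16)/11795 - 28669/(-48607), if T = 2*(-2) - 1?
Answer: 81189792637/137596695600 ≈ 0.59006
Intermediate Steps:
C(n) = 6*n² + 24*n (C(n) = 6*((n² + 3*n) + n) = 6*(n² + 4*n) = 6*n² + 24*n)
T = -5 (T = -4 - 1 = -5)
o(I, r) = I/r + 77/(6*I*(4 + I)) (o(I, r) = 77/((6*I*(4 + I))) + I/r = 77*(1/(6*I*(4 + I))) + I/r = 77/(6*I*(4 + I)) + I/r = I/r + 77/(6*I*(4 + I)))
o(T, -16)/11795 - 28669/(-48607) = ((⅙)*(77*(-16) + 6*(-5)²*(4 - 5))/(-5*(-16)*(4 - 5)))/11795 - 28669/(-48607) = ((⅙)*(-⅕)*(-1/16)*(-1232 + 6*25*(-1))/(-1))*(1/11795) - 28669*(-1/48607) = ((⅙)*(-⅕)*(-1/16)*(-1)*(-1232 - 150))*(1/11795) + 28669/48607 = ((⅙)*(-⅕)*(-1/16)*(-1)*(-1382))*(1/11795) + 28669/48607 = (691/240)*(1/11795) + 28669/48607 = 691/2830800 + 28669/48607 = 81189792637/137596695600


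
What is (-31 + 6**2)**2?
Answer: 25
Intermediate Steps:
(-31 + 6**2)**2 = (-31 + 36)**2 = 5**2 = 25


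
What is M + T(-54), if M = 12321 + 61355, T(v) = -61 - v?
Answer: 73669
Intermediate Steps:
M = 73676
M + T(-54) = 73676 + (-61 - 1*(-54)) = 73676 + (-61 + 54) = 73676 - 7 = 73669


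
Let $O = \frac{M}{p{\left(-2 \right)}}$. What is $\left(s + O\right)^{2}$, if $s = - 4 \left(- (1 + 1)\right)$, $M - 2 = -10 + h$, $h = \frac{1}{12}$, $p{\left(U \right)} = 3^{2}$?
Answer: $\frac{591361}{11664} \approx 50.7$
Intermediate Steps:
$p{\left(U \right)} = 9$
$h = \frac{1}{12} \approx 0.083333$
$M = - \frac{95}{12}$ ($M = 2 + \left(-10 + \frac{1}{12}\right) = 2 - \frac{119}{12} = - \frac{95}{12} \approx -7.9167$)
$O = - \frac{95}{108}$ ($O = - \frac{95}{12 \cdot 9} = \left(- \frac{95}{12}\right) \frac{1}{9} = - \frac{95}{108} \approx -0.87963$)
$s = 8$ ($s = - 4 \left(\left(-1\right) 2\right) = \left(-4\right) \left(-2\right) = 8$)
$\left(s + O\right)^{2} = \left(8 - \frac{95}{108}\right)^{2} = \left(\frac{769}{108}\right)^{2} = \frac{591361}{11664}$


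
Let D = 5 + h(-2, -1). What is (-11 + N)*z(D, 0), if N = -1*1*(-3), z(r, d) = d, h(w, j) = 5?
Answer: 0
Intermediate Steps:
D = 10 (D = 5 + 5 = 10)
N = 3 (N = -1*(-3) = 3)
(-11 + N)*z(D, 0) = (-11 + 3)*0 = -8*0 = 0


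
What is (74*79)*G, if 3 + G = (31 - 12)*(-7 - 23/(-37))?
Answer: -726010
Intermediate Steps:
G = -4595/37 (G = -3 + (31 - 12)*(-7 - 23/(-37)) = -3 + 19*(-7 - 23*(-1/37)) = -3 + 19*(-7 + 23/37) = -3 + 19*(-236/37) = -3 - 4484/37 = -4595/37 ≈ -124.19)
(74*79)*G = (74*79)*(-4595/37) = 5846*(-4595/37) = -726010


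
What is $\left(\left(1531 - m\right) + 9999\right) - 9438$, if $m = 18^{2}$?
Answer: $1768$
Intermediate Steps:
$m = 324$
$\left(\left(1531 - m\right) + 9999\right) - 9438 = \left(\left(1531 - 324\right) + 9999\right) - 9438 = \left(1207 + 9999\right) - 9438 = 11206 - 9438 = 1768$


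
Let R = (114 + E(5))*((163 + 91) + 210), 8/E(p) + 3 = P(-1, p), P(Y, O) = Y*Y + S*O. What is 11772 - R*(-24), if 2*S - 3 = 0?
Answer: 14272212/11 ≈ 1.2975e+6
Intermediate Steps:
S = 3/2 (S = 3/2 + (½)*0 = 3/2 + 0 = 3/2 ≈ 1.5000)
P(Y, O) = Y² + 3*O/2 (P(Y, O) = Y*Y + 3*O/2 = Y² + 3*O/2)
E(p) = 8/(-2 + 3*p/2) (E(p) = 8/(-3 + ((-1)² + 3*p/2)) = 8/(-3 + (1 + 3*p/2)) = 8/(-2 + 3*p/2))
R = 589280/11 (R = (114 + 16/(-4 + 3*5))*((163 + 91) + 210) = (114 + 16/(-4 + 15))*(254 + 210) = (114 + 16/11)*464 = (1270/11)*464 = 589280/11 ≈ 53571.)
11772 - R*(-24) = 11772 - 589280*(-24)/11 = 11772 - 1*(-14142720/11) = 11772 + 14142720/11 = 14272212/11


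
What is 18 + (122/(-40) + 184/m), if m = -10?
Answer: -69/20 ≈ -3.4500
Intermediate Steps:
18 + (122/(-40) + 184/m) = 18 + (122/(-40) + 184/(-10)) = 18 + (122*(-1/40) + 184*(-⅒)) = 18 + (-61/20 - 92/5) = 18 - 429/20 = -69/20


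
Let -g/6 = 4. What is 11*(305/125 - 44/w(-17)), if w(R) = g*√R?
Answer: 671/25 - 121*I*√17/102 ≈ 26.84 - 4.8911*I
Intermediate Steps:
g = -24 (g = -6*4 = -24)
w(R) = -24*√R
11*(305/125 - 44/w(-17)) = 11*(305/125 - 44*I*√17/408) = 11*(305*(1/125) - 44*I*√17/408) = 11*(61/25 - 44*I*√17/408) = 11*(61/25 - 11*I*√17/102) = 671/25 - 121*I*√17/102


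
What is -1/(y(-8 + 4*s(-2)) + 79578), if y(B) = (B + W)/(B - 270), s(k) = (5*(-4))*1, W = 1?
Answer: -358/28489011 ≈ -1.2566e-5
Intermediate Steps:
s(k) = -20 (s(k) = -20*1 = -20)
y(B) = (1 + B)/(-270 + B) (y(B) = (B + 1)/(B - 270) = (1 + B)/(-270 + B))
-1/(y(-8 + 4*s(-2)) + 79578) = -1/((1 + (-8 + 4*(-20)))/(-270 + (-8 + 4*(-20))) + 79578) = -1/((1 + (-8 - 80))/(-270 + (-8 - 80)) + 79578) = -1/((1 - 88)/(-270 - 88) + 79578) = -1/(-87/(-358) + 79578) = -1/(-1/358*(-87) + 79578) = -1/(87/358 + 79578) = -1/28489011/358 = -1*358/28489011 = -358/28489011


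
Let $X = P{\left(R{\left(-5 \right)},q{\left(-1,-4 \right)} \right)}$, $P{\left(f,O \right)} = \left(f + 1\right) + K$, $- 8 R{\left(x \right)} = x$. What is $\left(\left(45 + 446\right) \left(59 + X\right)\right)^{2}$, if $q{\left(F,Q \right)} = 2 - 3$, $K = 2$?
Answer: $\frac{60511572081}{64} \approx 9.4549 \cdot 10^{8}$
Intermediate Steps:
$R{\left(x \right)} = - \frac{x}{8}$
$q{\left(F,Q \right)} = -1$
$P{\left(f,O \right)} = 3 + f$ ($P{\left(f,O \right)} = \left(f + 1\right) + 2 = \left(1 + f\right) + 2 = 3 + f$)
$X = \frac{29}{8}$ ($X = 3 - - \frac{5}{8} = 3 + \frac{5}{8} = \frac{29}{8} \approx 3.625$)
$\left(\left(45 + 446\right) \left(59 + X\right)\right)^{2} = \left(\left(45 + 446\right) \left(59 + \frac{29}{8}\right)\right)^{2} = \left(491 \cdot \frac{501}{8}\right)^{2} = \left(\frac{245991}{8}\right)^{2} = \frac{60511572081}{64}$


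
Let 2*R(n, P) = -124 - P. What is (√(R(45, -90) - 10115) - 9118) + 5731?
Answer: -3387 + 2*I*√2533 ≈ -3387.0 + 100.66*I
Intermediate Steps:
R(n, P) = -62 - P/2 (R(n, P) = (-124 - P)/2 = -62 - P/2)
(√(R(45, -90) - 10115) - 9118) + 5731 = (√((-62 - ½*(-90)) - 10115) - 9118) + 5731 = (√((-62 + 45) - 10115) - 9118) + 5731 = (√(-17 - 10115) - 9118) + 5731 = (√(-10132) - 9118) + 5731 = (2*I*√2533 - 9118) + 5731 = (-9118 + 2*I*√2533) + 5731 = -3387 + 2*I*√2533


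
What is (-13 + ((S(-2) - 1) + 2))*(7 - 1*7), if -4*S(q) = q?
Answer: 0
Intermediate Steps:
S(q) = -q/4
(-13 + ((S(-2) - 1) + 2))*(7 - 1*7) = (-13 + ((-¼*(-2) - 1) + 2))*(7 - 1*7) = (-13 + ((½ - 1) + 2))*(7 - 7) = (-13 + (-½ + 2))*0 = (-13 + 3/2)*0 = -23/2*0 = 0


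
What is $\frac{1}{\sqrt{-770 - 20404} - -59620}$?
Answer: $\frac{29810}{1777282787} - \frac{i \sqrt{21174}}{3554565574} \approx 1.6773 \cdot 10^{-5} - 4.0937 \cdot 10^{-8} i$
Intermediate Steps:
$\frac{1}{\sqrt{-770 - 20404} - -59620} = \frac{1}{\sqrt{-21174} + 59620} = \frac{1}{i \sqrt{21174} + 59620} = \frac{1}{59620 + i \sqrt{21174}}$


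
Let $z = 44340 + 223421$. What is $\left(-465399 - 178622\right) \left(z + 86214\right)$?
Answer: $-227967333475$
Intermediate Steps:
$z = 267761$
$\left(-465399 - 178622\right) \left(z + 86214\right) = \left(-465399 - 178622\right) \left(267761 + 86214\right) = \left(-644021\right) 353975 = -227967333475$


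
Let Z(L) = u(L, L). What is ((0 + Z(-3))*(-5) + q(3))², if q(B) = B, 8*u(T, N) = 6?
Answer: 9/16 ≈ 0.56250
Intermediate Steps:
u(T, N) = ¾ (u(T, N) = (⅛)*6 = ¾)
Z(L) = ¾
((0 + Z(-3))*(-5) + q(3))² = ((0 + ¾)*(-5) + 3)² = ((¾)*(-5) + 3)² = (-15/4 + 3)² = (-¾)² = 9/16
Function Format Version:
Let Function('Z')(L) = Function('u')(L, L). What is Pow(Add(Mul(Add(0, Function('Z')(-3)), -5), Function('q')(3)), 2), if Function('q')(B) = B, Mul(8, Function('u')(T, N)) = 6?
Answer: Rational(9, 16) ≈ 0.56250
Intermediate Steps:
Function('u')(T, N) = Rational(3, 4) (Function('u')(T, N) = Mul(Rational(1, 8), 6) = Rational(3, 4))
Function('Z')(L) = Rational(3, 4)
Pow(Add(Mul(Add(0, Function('Z')(-3)), -5), Function('q')(3)), 2) = Pow(Add(Mul(Add(0, Rational(3, 4)), -5), 3), 2) = Pow(Add(Mul(Rational(3, 4), -5), 3), 2) = Pow(Add(Rational(-15, 4), 3), 2) = Pow(Rational(-3, 4), 2) = Rational(9, 16)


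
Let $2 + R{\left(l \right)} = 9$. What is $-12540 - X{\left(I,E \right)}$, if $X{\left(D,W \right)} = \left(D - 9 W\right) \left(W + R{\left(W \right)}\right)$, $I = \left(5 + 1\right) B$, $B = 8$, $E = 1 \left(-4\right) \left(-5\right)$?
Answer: $-8976$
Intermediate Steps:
$R{\left(l \right)} = 7$ ($R{\left(l \right)} = -2 + 9 = 7$)
$E = 20$ ($E = \left(-4\right) \left(-5\right) = 20$)
$I = 48$ ($I = \left(5 + 1\right) 8 = 6 \cdot 8 = 48$)
$X{\left(D,W \right)} = \left(7 + W\right) \left(D - 9 W\right)$ ($X{\left(D,W \right)} = \left(D - 9 W\right) \left(W + 7\right) = \left(D - 9 W\right) \left(7 + W\right) = \left(7 + W\right) \left(D - 9 W\right)$)
$-12540 - X{\left(I,E \right)} = -12540 - \left(\left(-63\right) 20 - 9 \cdot 20^{2} + 7 \cdot 48 + 48 \cdot 20\right) = -12540 - \left(-1260 - 3600 + 336 + 960\right) = -12540 - -3564 = -12540 + 3564 = -8976$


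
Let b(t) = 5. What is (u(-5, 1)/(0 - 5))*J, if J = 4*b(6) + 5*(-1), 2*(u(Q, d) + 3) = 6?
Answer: 0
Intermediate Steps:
u(Q, d) = 0 (u(Q, d) = -3 + (½)*6 = -3 + 3 = 0)
J = 15 (J = 4*5 + 5*(-1) = 20 - 5 = 15)
(u(-5, 1)/(0 - 5))*J = (0/(0 - 5))*15 = (0/(-5))*15 = (0*(-⅕))*15 = 0*15 = 0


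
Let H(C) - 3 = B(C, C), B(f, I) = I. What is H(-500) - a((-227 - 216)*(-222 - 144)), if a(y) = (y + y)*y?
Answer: -52577462585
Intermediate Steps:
H(C) = 3 + C
a(y) = 2*y² (a(y) = (2*y)*y = 2*y²)
H(-500) - a((-227 - 216)*(-222 - 144)) = (3 - 500) - 2*((-227 - 216)*(-222 - 144))² = -497 - 2*(-443*(-366))² = -497 - 2*162138² = -497 - 2*26288731044 = -497 - 1*52577462088 = -497 - 52577462088 = -52577462585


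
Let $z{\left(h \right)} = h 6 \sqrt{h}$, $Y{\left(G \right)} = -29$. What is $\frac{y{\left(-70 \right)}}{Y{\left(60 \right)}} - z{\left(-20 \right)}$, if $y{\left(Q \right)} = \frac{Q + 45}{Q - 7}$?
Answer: $- \frac{25}{2233} + 240 i \sqrt{5} \approx -0.011196 + 536.66 i$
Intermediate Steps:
$y{\left(Q \right)} = \frac{45 + Q}{-7 + Q}$
$z{\left(h \right)} = 6 h^{\frac{3}{2}}$ ($z{\left(h \right)} = 6 h \sqrt{h} = 6 h^{\frac{3}{2}}$)
$\frac{y{\left(-70 \right)}}{Y{\left(60 \right)}} - z{\left(-20 \right)} = \frac{\frac{1}{-7 - 70} \left(45 - 70\right)}{-29} - 6 \left(-20\right)^{\frac{3}{2}} = \frac{1}{-77} \left(-25\right) \left(- \frac{1}{29}\right) - 6 \left(- 40 i \sqrt{5}\right) = \left(- \frac{1}{77}\right) \left(-25\right) \left(- \frac{1}{29}\right) - - 240 i \sqrt{5} = \frac{25}{77} \left(- \frac{1}{29}\right) + 240 i \sqrt{5} = - \frac{25}{2233} + 240 i \sqrt{5}$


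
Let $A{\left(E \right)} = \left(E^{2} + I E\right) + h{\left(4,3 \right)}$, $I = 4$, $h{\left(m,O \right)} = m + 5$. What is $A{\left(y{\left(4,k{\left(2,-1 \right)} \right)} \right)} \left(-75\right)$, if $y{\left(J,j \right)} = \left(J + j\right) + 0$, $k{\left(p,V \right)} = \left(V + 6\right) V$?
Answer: $-450$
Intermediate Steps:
$h{\left(m,O \right)} = 5 + m$
$k{\left(p,V \right)} = V \left(6 + V\right)$ ($k{\left(p,V \right)} = \left(6 + V\right) V = V \left(6 + V\right)$)
$y{\left(J,j \right)} = J + j$
$A{\left(E \right)} = 9 + E^{2} + 4 E$ ($A{\left(E \right)} = \left(E^{2} + 4 E\right) + \left(5 + 4\right) = \left(E^{2} + 4 E\right) + 9 = 9 + E^{2} + 4 E$)
$A{\left(y{\left(4,k{\left(2,-1 \right)} \right)} \right)} \left(-75\right) = \left(9 + \left(4 - \left(6 - 1\right)\right)^{2} + 4 \left(4 - \left(6 - 1\right)\right)\right) \left(-75\right) = \left(9 + \left(4 - 5\right)^{2} + 4 \left(4 - 5\right)\right) \left(-75\right) = \left(9 + \left(-1\right)^{2} + 4 \left(-1\right)\right) \left(-75\right) = \left(9 + 1 - 4\right) \left(-75\right) = 6 \left(-75\right) = -450$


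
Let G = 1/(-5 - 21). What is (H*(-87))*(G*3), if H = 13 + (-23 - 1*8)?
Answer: -2349/13 ≈ -180.69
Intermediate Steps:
G = -1/26 (G = 1/(-26) = -1/26 ≈ -0.038462)
H = -18 (H = 13 + (-23 - 8) = 13 - 31 = -18)
(H*(-87))*(G*3) = (-18*(-87))*(-1/26*3) = 1566*(-3/26) = -2349/13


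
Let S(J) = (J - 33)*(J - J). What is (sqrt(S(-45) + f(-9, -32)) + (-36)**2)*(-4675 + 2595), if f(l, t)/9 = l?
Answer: -2695680 - 18720*I ≈ -2.6957e+6 - 18720.0*I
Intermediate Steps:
f(l, t) = 9*l
S(J) = 0 (S(J) = (-33 + J)*0 = 0)
(sqrt(S(-45) + f(-9, -32)) + (-36)**2)*(-4675 + 2595) = (sqrt(0 + 9*(-9)) + (-36)**2)*(-4675 + 2595) = (sqrt(0 - 81) + 1296)*(-2080) = (sqrt(-81) + 1296)*(-2080) = (9*I + 1296)*(-2080) = (1296 + 9*I)*(-2080) = -2695680 - 18720*I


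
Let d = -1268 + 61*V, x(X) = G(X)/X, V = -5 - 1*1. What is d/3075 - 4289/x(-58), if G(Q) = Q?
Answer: -13190309/3075 ≈ -4289.5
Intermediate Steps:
V = -6 (V = -5 - 1 = -6)
x(X) = 1 (x(X) = X/X = 1)
d = -1634 (d = -1268 + 61*(-6) = -1268 - 366 = -1634)
d/3075 - 4289/x(-58) = -1634/3075 - 4289/1 = -1634*1/3075 - 4289*1 = -1634/3075 - 4289 = -13190309/3075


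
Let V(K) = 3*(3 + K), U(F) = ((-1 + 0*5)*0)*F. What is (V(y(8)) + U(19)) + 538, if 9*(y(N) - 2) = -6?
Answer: 551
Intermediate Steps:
y(N) = 4/3 (y(N) = 2 + (⅑)*(-6) = 2 - ⅔ = 4/3)
U(F) = 0 (U(F) = ((-1 + 0)*0)*F = (-1*0)*F = 0*F = 0)
V(K) = 9 + 3*K
(V(y(8)) + U(19)) + 538 = ((9 + 3*(4/3)) + 0) + 538 = ((9 + 4) + 0) + 538 = (13 + 0) + 538 = 13 + 538 = 551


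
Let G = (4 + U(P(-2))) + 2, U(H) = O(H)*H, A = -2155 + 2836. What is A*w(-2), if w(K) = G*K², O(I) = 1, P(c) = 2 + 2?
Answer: 27240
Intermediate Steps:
P(c) = 4
A = 681
U(H) = H (U(H) = 1*H = H)
G = 10 (G = (4 + 4) + 2 = 8 + 2 = 10)
w(K) = 10*K²
A*w(-2) = 681*(10*(-2)²) = 681*(10*4) = 681*40 = 27240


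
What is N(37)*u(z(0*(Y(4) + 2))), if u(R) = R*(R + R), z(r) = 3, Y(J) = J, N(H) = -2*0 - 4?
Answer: -72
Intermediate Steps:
N(H) = -4 (N(H) = 0 - 4 = -4)
u(R) = 2*R**2 (u(R) = R*(2*R) = 2*R**2)
N(37)*u(z(0*(Y(4) + 2))) = -8*3**2 = -8*9 = -4*18 = -72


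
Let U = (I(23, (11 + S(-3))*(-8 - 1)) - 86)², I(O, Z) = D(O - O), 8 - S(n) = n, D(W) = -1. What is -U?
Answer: -7569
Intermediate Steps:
S(n) = 8 - n
I(O, Z) = -1
U = 7569 (U = (-1 - 86)² = (-87)² = 7569)
-U = -1*7569 = -7569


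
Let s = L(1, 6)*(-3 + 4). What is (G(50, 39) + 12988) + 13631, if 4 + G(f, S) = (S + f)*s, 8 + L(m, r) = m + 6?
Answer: 26526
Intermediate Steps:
L(m, r) = -2 + m (L(m, r) = -8 + (m + 6) = -8 + (6 + m) = -2 + m)
s = -1 (s = (-2 + 1)*(-3 + 4) = -1*1 = -1)
G(f, S) = -4 - S - f (G(f, S) = -4 + (S + f)*(-1) = -4 + (-S - f) = -4 - S - f)
(G(50, 39) + 12988) + 13631 = ((-4 - 1*39 - 1*50) + 12988) + 13631 = ((-4 - 39 - 50) + 12988) + 13631 = (-93 + 12988) + 13631 = 12895 + 13631 = 26526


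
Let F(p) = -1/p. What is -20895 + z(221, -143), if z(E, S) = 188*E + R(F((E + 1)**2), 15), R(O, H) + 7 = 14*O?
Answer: 508758725/24642 ≈ 20646.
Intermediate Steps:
R(O, H) = -7 + 14*O
z(E, S) = -7 - 14/(1 + E)**2 + 188*E (z(E, S) = 188*E + (-7 + 14*(-1/((E + 1)**2))) = 188*E + (-7 + 14*(-1/((1 + E)**2))) = 188*E + (-7 + 14*(-1/(1 + E)**2)) = 188*E + (-7 - 14/(1 + E)**2) = -7 - 14/(1 + E)**2 + 188*E)
-20895 + z(221, -143) = -20895 + (-7 - 14/(1 + 221)**2 + 188*221) = -20895 + (-7 - 14/222**2 + 41548) = -20895 + (-7 - 14*1/49284 + 41548) = -20895 + (-7 - 7/24642 + 41548) = -20895 + 1023653315/24642 = 508758725/24642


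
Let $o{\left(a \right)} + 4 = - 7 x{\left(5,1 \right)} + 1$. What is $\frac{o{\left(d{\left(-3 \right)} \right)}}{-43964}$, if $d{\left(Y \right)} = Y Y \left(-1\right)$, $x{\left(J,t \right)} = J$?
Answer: $\frac{19}{21982} \approx 0.00086434$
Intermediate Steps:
$d{\left(Y \right)} = - Y^{2}$ ($d{\left(Y \right)} = Y^{2} \left(-1\right) = - Y^{2}$)
$o{\left(a \right)} = -38$ ($o{\left(a \right)} = -4 + \left(\left(-7\right) 5 + 1\right) = -4 + \left(-35 + 1\right) = -4 - 34 = -38$)
$\frac{o{\left(d{\left(-3 \right)} \right)}}{-43964} = - \frac{38}{-43964} = \left(-38\right) \left(- \frac{1}{43964}\right) = \frac{19}{21982}$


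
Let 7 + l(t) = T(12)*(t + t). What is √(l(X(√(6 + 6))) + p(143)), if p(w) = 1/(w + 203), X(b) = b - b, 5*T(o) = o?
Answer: 3*I*√93074/346 ≈ 2.6452*I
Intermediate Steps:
T(o) = o/5
X(b) = 0
l(t) = -7 + 24*t/5 (l(t) = -7 + ((⅕)*12)*(t + t) = -7 + 12*(2*t)/5 = -7 + 24*t/5)
p(w) = 1/(203 + w)
√(l(X(√(6 + 6))) + p(143)) = √((-7 + (24/5)*0) + 1/(203 + 143)) = √((-7 + 0) + 1/346) = √(-7 + 1/346) = √(-2421/346) = 3*I*√93074/346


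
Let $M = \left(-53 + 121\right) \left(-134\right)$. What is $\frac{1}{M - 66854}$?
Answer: $- \frac{1}{75966} \approx -1.3164 \cdot 10^{-5}$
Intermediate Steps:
$M = -9112$ ($M = 68 \left(-134\right) = -9112$)
$\frac{1}{M - 66854} = \frac{1}{-9112 - 66854} = \frac{1}{-75966} = - \frac{1}{75966}$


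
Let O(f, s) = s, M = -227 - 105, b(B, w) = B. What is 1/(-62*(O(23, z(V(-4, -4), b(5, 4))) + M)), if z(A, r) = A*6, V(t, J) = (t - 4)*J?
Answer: 1/8680 ≈ 0.00011521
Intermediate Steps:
V(t, J) = J*(-4 + t) (V(t, J) = (-4 + t)*J = J*(-4 + t))
z(A, r) = 6*A
M = -332
1/(-62*(O(23, z(V(-4, -4), b(5, 4))) + M)) = 1/(-62*(6*(-4*(-4 - 4)) - 332)) = 1/(-62*(6*(-4*(-8)) - 332)) = 1/(-62*(6*32 - 332)) = 1/(-62*(192 - 332)) = 1/(-62*(-140)) = 1/8680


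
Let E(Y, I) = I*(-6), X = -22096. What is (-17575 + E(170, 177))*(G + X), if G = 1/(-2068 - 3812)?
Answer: 2421402552397/5880 ≈ 4.1180e+8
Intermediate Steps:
G = -1/5880 (G = 1/(-5880) = -1/5880 ≈ -0.00017007)
E(Y, I) = -6*I
(-17575 + E(170, 177))*(G + X) = (-17575 - 6*177)*(-1/5880 - 22096) = (-17575 - 1062)*(-129924481/5880) = -18637*(-129924481/5880) = 2421402552397/5880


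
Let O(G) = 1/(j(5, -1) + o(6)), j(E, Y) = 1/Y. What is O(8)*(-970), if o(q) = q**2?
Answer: -194/7 ≈ -27.714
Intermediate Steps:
O(G) = 1/35 (O(G) = 1/(1/(-1) + 6**2) = 1/(-1 + 36) = 1/35)
O(8)*(-970) = (1/35)*(-970) = -194/7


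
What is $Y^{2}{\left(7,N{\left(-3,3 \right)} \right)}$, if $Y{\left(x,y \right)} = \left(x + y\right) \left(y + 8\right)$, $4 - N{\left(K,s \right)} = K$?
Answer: $44100$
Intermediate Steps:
$N{\left(K,s \right)} = 4 - K$
$Y{\left(x,y \right)} = \left(8 + y\right) \left(x + y\right)$ ($Y{\left(x,y \right)} = \left(x + y\right) \left(8 + y\right) = \left(8 + y\right) \left(x + y\right)$)
$Y^{2}{\left(7,N{\left(-3,3 \right)} \right)} = \left(\left(4 - -3\right)^{2} + 8 \cdot 7 + 8 \left(4 - -3\right) + 7 \left(4 - -3\right)\right)^{2} = \left(\left(4 + 3\right)^{2} + 56 + 8 \left(4 + 3\right) + 7 \left(4 + 3\right)\right)^{2} = \left(7^{2} + 56 + 8 \cdot 7 + 7 \cdot 7\right)^{2} = \left(49 + 56 + 56 + 49\right)^{2} = 210^{2} = 44100$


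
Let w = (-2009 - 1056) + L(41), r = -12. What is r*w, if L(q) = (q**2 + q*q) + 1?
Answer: -3576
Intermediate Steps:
L(q) = 1 + 2*q**2 (L(q) = (q**2 + q**2) + 1 = 2*q**2 + 1 = 1 + 2*q**2)
w = 298 (w = (-2009 - 1056) + (1 + 2*41**2) = -3065 + (1 + 2*1681) = -3065 + (1 + 3362) = -3065 + 3363 = 298)
r*w = -12*298 = -3576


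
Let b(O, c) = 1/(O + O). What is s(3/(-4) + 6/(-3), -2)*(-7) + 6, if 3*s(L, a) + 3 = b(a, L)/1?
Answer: 163/12 ≈ 13.583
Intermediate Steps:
b(O, c) = 1/(2*O)
s(L, a) = -1 + 1/(6*a) (s(L, a) = -1 + ((1/(2*a))/1)/3 = -1 + ((1/(2*a))*1)/3 = -1 + (1/(2*a))/3 = -1 + 1/(6*a))
s(3/(-4) + 6/(-3), -2)*(-7) + 6 = ((⅙ - 1*(-2))/(-2))*(-7) + 6 = -(⅙ + 2)/2*(-7) + 6 = -½*13/6*(-7) + 6 = -13/12*(-7) + 6 = 91/12 + 6 = 163/12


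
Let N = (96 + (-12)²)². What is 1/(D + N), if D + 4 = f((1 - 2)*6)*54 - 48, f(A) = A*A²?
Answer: 1/45884 ≈ 2.1794e-5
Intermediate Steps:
f(A) = A³
N = 57600 (N = (96 + 144)² = 240² = 57600)
D = -11716 (D = -4 + (((1 - 2)*6)³*54 - 48) = -4 + ((-1*6)³*54 - 48) = -4 + ((-6)³*54 - 48) = -4 + (-216*54 - 48) = -4 + (-11664 - 48) = -4 - 11712 = -11716)
1/(D + N) = 1/(-11716 + 57600) = 1/45884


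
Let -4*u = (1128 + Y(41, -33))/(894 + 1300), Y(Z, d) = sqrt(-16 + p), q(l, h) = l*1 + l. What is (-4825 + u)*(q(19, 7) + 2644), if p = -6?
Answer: -14196271212/1097 - 1341*I*sqrt(22)/4388 ≈ -1.2941e+7 - 1.4334*I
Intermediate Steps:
q(l, h) = 2*l (q(l, h) = l + l = 2*l)
Y(Z, d) = I*sqrt(22) (Y(Z, d) = sqrt(-16 - 6) = sqrt(-22) = I*sqrt(22))
u = -141/1097 - I*sqrt(22)/8776 (u = -(1128 + I*sqrt(22))/(4*(894 + 1300)) = -(1128 + I*sqrt(22))/(4*2194) = -(564/1097 + I*sqrt(22)/2194)/4 = -141/1097 - I*sqrt(22)/8776 ≈ -0.12853 - 0.00053446*I)
(-4825 + u)*(q(19, 7) + 2644) = (-4825 + (-141/1097 - I*sqrt(22)/8776))*(2*19 + 2644) = (-5293166/1097 - I*sqrt(22)/8776)*(38 + 2644) = (-5293166/1097 - I*sqrt(22)/8776)*2682 = -14196271212/1097 - 1341*I*sqrt(22)/4388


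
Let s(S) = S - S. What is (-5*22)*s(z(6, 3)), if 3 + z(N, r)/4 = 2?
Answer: 0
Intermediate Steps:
z(N, r) = -4 (z(N, r) = -12 + 4*2 = -12 + 8 = -4)
s(S) = 0
(-5*22)*s(z(6, 3)) = -5*22*0 = -110*0 = 0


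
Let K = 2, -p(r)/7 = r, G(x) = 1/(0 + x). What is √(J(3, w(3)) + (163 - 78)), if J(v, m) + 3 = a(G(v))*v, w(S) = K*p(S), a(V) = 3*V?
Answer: √85 ≈ 9.2195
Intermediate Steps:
G(x) = 1/x
p(r) = -7*r
w(S) = -14*S (w(S) = 2*(-7*S) = -14*S)
J(v, m) = 0 (J(v, m) = -3 + (3/v)*v = -3 + 3 = 0)
√(J(3, w(3)) + (163 - 78)) = √(0 + (163 - 78)) = √(0 + 85) = √85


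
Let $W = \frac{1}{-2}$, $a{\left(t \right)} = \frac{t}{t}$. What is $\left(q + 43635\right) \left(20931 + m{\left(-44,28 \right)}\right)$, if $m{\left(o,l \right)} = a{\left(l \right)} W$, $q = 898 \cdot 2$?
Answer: $\frac{1901787091}{2} \approx 9.5089 \cdot 10^{8}$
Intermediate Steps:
$a{\left(t \right)} = 1$
$q = 1796$
$W = - \frac{1}{2} \approx -0.5$
$m{\left(o,l \right)} = - \frac{1}{2}$ ($m{\left(o,l \right)} = 1 \left(- \frac{1}{2}\right) = - \frac{1}{2}$)
$\left(q + 43635\right) \left(20931 + m{\left(-44,28 \right)}\right) = \left(1796 + 43635\right) \left(20931 - \frac{1}{2}\right) = 45431 \cdot \frac{41861}{2} = \frac{1901787091}{2}$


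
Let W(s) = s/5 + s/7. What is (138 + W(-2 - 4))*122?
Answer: 580476/35 ≈ 16585.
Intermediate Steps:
W(s) = 12*s/35 (W(s) = s*(1/5) + s*(1/7) = s/5 + s/7 = 12*s/35)
(138 + W(-2 - 4))*122 = (138 + 12*(-2 - 4)/35)*122 = (138 + (12/35)*(-6))*122 = (138 - 72/35)*122 = (4758/35)*122 = 580476/35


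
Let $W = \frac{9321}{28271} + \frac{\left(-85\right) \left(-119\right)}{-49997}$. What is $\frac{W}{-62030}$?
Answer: $- \frac{311524}{151690736245} \approx -2.0537 \cdot 10^{-6}$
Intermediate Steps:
$W = \frac{623048}{4890883}$ ($W = 9321 \cdot \frac{1}{28271} + 10115 \left(- \frac{1}{49997}\right) = \frac{9321}{28271} - \frac{35}{173} = \frac{623048}{4890883} \approx 0.12739$)
$\frac{W}{-62030} = \frac{623048}{4890883 \left(-62030\right)} = \frac{623048}{4890883} \left(- \frac{1}{62030}\right) = - \frac{311524}{151690736245}$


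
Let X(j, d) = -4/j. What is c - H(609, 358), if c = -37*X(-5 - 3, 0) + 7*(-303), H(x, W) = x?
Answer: -5497/2 ≈ -2748.5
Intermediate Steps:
c = -4279/2 (c = -(-148)/(-5 - 3) + 7*(-303) = -(-148)/(-8) - 2121 = -(-148)*(-1)/8 - 2121 = -37*½ - 2121 = -37/2 - 2121 = -4279/2 ≈ -2139.5)
c - H(609, 358) = -4279/2 - 1*609 = -4279/2 - 609 = -5497/2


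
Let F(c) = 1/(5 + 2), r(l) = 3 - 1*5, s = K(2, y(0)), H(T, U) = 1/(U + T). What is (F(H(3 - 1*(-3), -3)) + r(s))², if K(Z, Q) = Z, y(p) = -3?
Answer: 169/49 ≈ 3.4490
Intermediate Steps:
H(T, U) = 1/(T + U)
s = 2
r(l) = -2 (r(l) = 3 - 5 = -2)
F(c) = ⅐ (F(c) = 1/7 = ⅐)
(F(H(3 - 1*(-3), -3)) + r(s))² = (⅐ - 2)² = (-13/7)² = 169/49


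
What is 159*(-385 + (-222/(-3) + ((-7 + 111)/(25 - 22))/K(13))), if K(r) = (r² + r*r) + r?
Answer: -1334699/27 ≈ -49433.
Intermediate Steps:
K(r) = r + 2*r² (K(r) = (r² + r²) + r = 2*r² + r = r + 2*r²)
159*(-385 + (-222/(-3) + ((-7 + 111)/(25 - 22))/K(13))) = 159*(-385 + (-222/(-3) + ((-7 + 111)/(25 - 22))/((13*(1 + 2*13))))) = 159*(-385 + (-222*(-⅓) + (104/3)/((13*(1 + 26))))) = 159*(-385 + (74 + (104*(⅓))/((13*27)))) = 159*(-385 + (74 + (104/3)/351)) = 159*(-385 + (74 + (104/3)*(1/351))) = 159*(-385 + (74 + 8/81)) = 159*(-385 + 6002/81) = 159*(-25183/81) = -1334699/27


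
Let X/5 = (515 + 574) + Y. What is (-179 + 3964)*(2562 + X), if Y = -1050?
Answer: 10435245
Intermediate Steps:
X = 195 (X = 5*((515 + 574) - 1050) = 5*(1089 - 1050) = 5*39 = 195)
(-179 + 3964)*(2562 + X) = (-179 + 3964)*(2562 + 195) = 3785*2757 = 10435245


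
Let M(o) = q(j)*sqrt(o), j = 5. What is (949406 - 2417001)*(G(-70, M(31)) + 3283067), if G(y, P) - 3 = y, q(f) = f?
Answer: -4818114385000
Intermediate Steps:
M(o) = 5*sqrt(o)
G(y, P) = 3 + y
(949406 - 2417001)*(G(-70, M(31)) + 3283067) = (949406 - 2417001)*((3 - 70) + 3283067) = -1467595*(-67 + 3283067) = -1467595*3283000 = -4818114385000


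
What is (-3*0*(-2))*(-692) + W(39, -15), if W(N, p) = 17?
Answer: 17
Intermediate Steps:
(-3*0*(-2))*(-692) + W(39, -15) = (-3*0*(-2))*(-692) + 17 = (0*(-2))*(-692) + 17 = 0*(-692) + 17 = 0 + 17 = 17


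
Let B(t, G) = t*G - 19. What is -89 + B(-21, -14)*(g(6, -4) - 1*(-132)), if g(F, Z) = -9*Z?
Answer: 46111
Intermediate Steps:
B(t, G) = -19 + G*t (B(t, G) = G*t - 19 = -19 + G*t)
-89 + B(-21, -14)*(g(6, -4) - 1*(-132)) = -89 + (-19 - 14*(-21))*(-9*(-4) - 1*(-132)) = -89 + (-19 + 294)*(36 + 132) = -89 + 275*168 = -89 + 46200 = 46111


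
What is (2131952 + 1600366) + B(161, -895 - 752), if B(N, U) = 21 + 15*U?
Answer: 3707634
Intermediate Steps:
(2131952 + 1600366) + B(161, -895 - 752) = (2131952 + 1600366) + (21 + 15*(-895 - 752)) = 3732318 + (21 + 15*(-1647)) = 3732318 + (21 - 24705) = 3732318 - 24684 = 3707634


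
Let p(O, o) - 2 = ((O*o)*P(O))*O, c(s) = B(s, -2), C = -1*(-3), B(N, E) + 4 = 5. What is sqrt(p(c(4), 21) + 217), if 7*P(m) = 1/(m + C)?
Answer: sqrt(879)/2 ≈ 14.824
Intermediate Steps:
B(N, E) = 1 (B(N, E) = -4 + 5 = 1)
C = 3
c(s) = 1
P(m) = 1/(7*(3 + m)) (P(m) = 1/(7*(m + 3)) = 1/(7*(3 + m)))
p(O, o) = 2 + o*O**2/(7*(3 + O)) (p(O, o) = 2 + ((O*o)*(1/(7*(3 + O))))*O = 2 + (O*o/(7*(3 + O)))*O = 2 + o*O**2/(7*(3 + O)))
sqrt(p(c(4), 21) + 217) = sqrt((42 + 14*1 + 21*1**2)/(7*(3 + 1)) + 217) = sqrt((1/7)*(42 + 14 + 21*1)/4 + 217) = sqrt((1/7)*(1/4)*(42 + 14 + 21) + 217) = sqrt((1/7)*(1/4)*77 + 217) = sqrt(11/4 + 217) = sqrt(879/4) = sqrt(879)/2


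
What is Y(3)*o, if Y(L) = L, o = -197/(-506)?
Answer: 591/506 ≈ 1.1680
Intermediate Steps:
o = 197/506 (o = -197*(-1/506) = 197/506 ≈ 0.38933)
Y(3)*o = 3*(197/506) = 591/506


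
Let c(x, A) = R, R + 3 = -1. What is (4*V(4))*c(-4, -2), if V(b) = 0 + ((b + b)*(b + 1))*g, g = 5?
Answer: -3200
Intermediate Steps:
R = -4 (R = -3 - 1 = -4)
c(x, A) = -4
V(b) = 10*b*(1 + b) (V(b) = 0 + ((b + b)*(b + 1))*5 = 0 + ((2*b)*(1 + b))*5 = 0 + (2*b*(1 + b))*5 = 0 + 10*b*(1 + b) = 10*b*(1 + b))
(4*V(4))*c(-4, -2) = (4*(10*4*(1 + 4)))*(-4) = (4*(10*4*5))*(-4) = (4*200)*(-4) = 800*(-4) = -3200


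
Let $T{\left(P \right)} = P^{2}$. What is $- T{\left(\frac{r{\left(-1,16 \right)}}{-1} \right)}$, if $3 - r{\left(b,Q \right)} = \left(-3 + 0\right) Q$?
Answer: $-2601$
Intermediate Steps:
$r{\left(b,Q \right)} = 3 + 3 Q$ ($r{\left(b,Q \right)} = 3 - \left(-3 + 0\right) Q = 3 - - 3 Q = 3 + 3 Q$)
$- T{\left(\frac{r{\left(-1,16 \right)}}{-1} \right)} = - \left(\frac{3 + 3 \cdot 16}{-1}\right)^{2} = - \left(\left(3 + 48\right) \left(-1\right)\right)^{2} = - \left(51 \left(-1\right)\right)^{2} = - \left(-51\right)^{2} = \left(-1\right) 2601 = -2601$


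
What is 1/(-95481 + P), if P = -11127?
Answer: -1/106608 ≈ -9.3802e-6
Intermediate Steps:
1/(-95481 + P) = 1/(-95481 - 11127) = 1/(-106608) = -1/106608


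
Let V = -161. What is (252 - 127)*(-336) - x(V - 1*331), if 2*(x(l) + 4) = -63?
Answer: -83929/2 ≈ -41965.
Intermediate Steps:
x(l) = -71/2 (x(l) = -4 + (½)*(-63) = -4 - 63/2 = -71/2)
(252 - 127)*(-336) - x(V - 1*331) = (252 - 127)*(-336) - 1*(-71/2) = 125*(-336) + 71/2 = -42000 + 71/2 = -83929/2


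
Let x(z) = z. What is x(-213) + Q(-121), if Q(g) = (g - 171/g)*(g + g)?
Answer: 28727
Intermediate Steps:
Q(g) = 2*g*(g - 171/g) (Q(g) = (g - 171/g)*(2*g) = 2*g*(g - 171/g))
x(-213) + Q(-121) = -213 + (-342 + 2*(-121)²) = -213 + (-342 + 2*14641) = -213 + (-342 + 29282) = -213 + 28940 = 28727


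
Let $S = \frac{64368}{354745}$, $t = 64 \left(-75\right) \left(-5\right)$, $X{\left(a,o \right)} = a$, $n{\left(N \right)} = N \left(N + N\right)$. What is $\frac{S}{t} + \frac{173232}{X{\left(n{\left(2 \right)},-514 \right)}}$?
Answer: $\frac{3840824116341}{177372500} \approx 21654.0$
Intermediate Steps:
$n{\left(N \right)} = 2 N^{2}$ ($n{\left(N \right)} = N 2 N = 2 N^{2}$)
$t = 24000$ ($t = \left(-4800\right) \left(-5\right) = 24000$)
$S = \frac{64368}{354745}$ ($S = 64368 \cdot \frac{1}{354745} = \frac{64368}{354745} \approx 0.18145$)
$\frac{S}{t} + \frac{173232}{X{\left(n{\left(2 \right)},-514 \right)}} = \frac{64368}{354745 \cdot 24000} + \frac{173232}{2 \cdot 2^{2}} = \frac{64368}{354745} \cdot \frac{1}{24000} + \frac{173232}{2 \cdot 4} = \frac{1341}{177372500} + \frac{173232}{8} = \frac{1341}{177372500} + 173232 \cdot \frac{1}{8} = \frac{1341}{177372500} + 21654 = \frac{3840824116341}{177372500}$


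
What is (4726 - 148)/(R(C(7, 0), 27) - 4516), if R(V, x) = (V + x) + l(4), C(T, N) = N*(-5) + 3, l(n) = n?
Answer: -763/747 ≈ -1.0214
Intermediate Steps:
C(T, N) = 3 - 5*N (C(T, N) = -5*N + 3 = 3 - 5*N)
R(V, x) = 4 + V + x (R(V, x) = (V + x) + 4 = 4 + V + x)
(4726 - 148)/(R(C(7, 0), 27) - 4516) = (4726 - 148)/((4 + (3 - 5*0) + 27) - 4516) = 4578/((4 + (3 + 0) + 27) - 4516) = 4578/((4 + 3 + 27) - 4516) = 4578/(34 - 4516) = 4578/(-4482) = 4578*(-1/4482) = -763/747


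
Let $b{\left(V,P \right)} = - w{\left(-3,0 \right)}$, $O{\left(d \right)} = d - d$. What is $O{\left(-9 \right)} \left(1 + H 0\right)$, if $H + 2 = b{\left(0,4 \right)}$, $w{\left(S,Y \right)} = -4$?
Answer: $0$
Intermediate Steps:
$O{\left(d \right)} = 0$
$b{\left(V,P \right)} = 4$ ($b{\left(V,P \right)} = \left(-1\right) \left(-4\right) = 4$)
$H = 2$ ($H = -2 + 4 = 2$)
$O{\left(-9 \right)} \left(1 + H 0\right) = 0 \left(1 + 2 \cdot 0\right) = 0 \left(1 + 0\right) = 0 \cdot 1 = 0$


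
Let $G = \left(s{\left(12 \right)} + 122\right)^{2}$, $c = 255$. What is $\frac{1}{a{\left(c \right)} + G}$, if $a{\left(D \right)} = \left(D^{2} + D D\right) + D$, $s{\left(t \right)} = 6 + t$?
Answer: $\frac{1}{149905} \approx 6.6709 \cdot 10^{-6}$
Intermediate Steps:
$G = 19600$ ($G = \left(\left(6 + 12\right) + 122\right)^{2} = \left(18 + 122\right)^{2} = 140^{2} = 19600$)
$a{\left(D \right)} = D + 2 D^{2}$ ($a{\left(D \right)} = \left(D^{2} + D^{2}\right) + D = 2 D^{2} + D = D + 2 D^{2}$)
$\frac{1}{a{\left(c \right)} + G} = \frac{1}{255 \left(1 + 2 \cdot 255\right) + 19600} = \frac{1}{255 \left(1 + 510\right) + 19600} = \frac{1}{255 \cdot 511 + 19600} = \frac{1}{130305 + 19600} = \frac{1}{149905}$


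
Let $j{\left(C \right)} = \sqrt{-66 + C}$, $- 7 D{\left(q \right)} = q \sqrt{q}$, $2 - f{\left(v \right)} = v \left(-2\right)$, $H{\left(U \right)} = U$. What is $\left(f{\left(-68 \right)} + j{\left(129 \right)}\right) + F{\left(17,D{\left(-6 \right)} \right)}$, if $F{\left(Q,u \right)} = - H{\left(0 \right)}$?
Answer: $-134 + 3 \sqrt{7} \approx -126.06$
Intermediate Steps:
$f{\left(v \right)} = 2 + 2 v$ ($f{\left(v \right)} = 2 - v \left(-2\right) = 2 - - 2 v = 2 + 2 v$)
$D{\left(q \right)} = - \frac{q^{\frac{3}{2}}}{7}$ ($D{\left(q \right)} = - \frac{q \sqrt{q}}{7} = - \frac{q^{\frac{3}{2}}}{7}$)
$F{\left(Q,u \right)} = 0$ ($F{\left(Q,u \right)} = \left(-1\right) 0 = 0$)
$\left(f{\left(-68 \right)} + j{\left(129 \right)}\right) + F{\left(17,D{\left(-6 \right)} \right)} = \left(\left(2 + 2 \left(-68\right)\right) + \sqrt{-66 + 129}\right) + 0 = \left(\left(2 - 136\right) + \sqrt{63}\right) + 0 = \left(-134 + 3 \sqrt{7}\right) + 0 = -134 + 3 \sqrt{7}$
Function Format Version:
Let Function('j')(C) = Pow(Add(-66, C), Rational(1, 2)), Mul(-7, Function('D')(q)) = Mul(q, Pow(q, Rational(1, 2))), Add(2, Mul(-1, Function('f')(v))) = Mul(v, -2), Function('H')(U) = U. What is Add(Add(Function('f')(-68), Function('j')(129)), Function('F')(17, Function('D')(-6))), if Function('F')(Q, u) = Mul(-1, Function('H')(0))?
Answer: Add(-134, Mul(3, Pow(7, Rational(1, 2)))) ≈ -126.06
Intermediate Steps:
Function('f')(v) = Add(2, Mul(2, v)) (Function('f')(v) = Add(2, Mul(-1, Mul(v, -2))) = Add(2, Mul(-1, Mul(-2, v))) = Add(2, Mul(2, v)))
Function('D')(q) = Mul(Rational(-1, 7), Pow(q, Rational(3, 2))) (Function('D')(q) = Mul(Rational(-1, 7), Mul(q, Pow(q, Rational(1, 2)))) = Mul(Rational(-1, 7), Pow(q, Rational(3, 2))))
Function('F')(Q, u) = 0 (Function('F')(Q, u) = Mul(-1, 0) = 0)
Add(Add(Function('f')(-68), Function('j')(129)), Function('F')(17, Function('D')(-6))) = Add(Add(Add(2, Mul(2, -68)), Pow(Add(-66, 129), Rational(1, 2))), 0) = Add(Add(Add(2, -136), Pow(63, Rational(1, 2))), 0) = Add(Add(-134, Mul(3, Pow(7, Rational(1, 2)))), 0) = Add(-134, Mul(3, Pow(7, Rational(1, 2))))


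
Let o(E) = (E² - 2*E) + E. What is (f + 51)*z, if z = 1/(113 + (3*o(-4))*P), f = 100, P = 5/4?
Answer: 151/188 ≈ 0.80319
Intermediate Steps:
P = 5/4 (P = 5*(¼) = 5/4 ≈ 1.2500)
o(E) = E² - E
z = 1/188 (z = 1/(113 + (3*(-4*(-1 - 4)))*(5/4)) = 1/(113 + (3*(-4*(-5)))*(5/4)) = 1/(113 + (3*20)*(5/4)) = 1/(113 + 60*(5/4)) = 1/(113 + 75) = 1/188 ≈ 0.0053191)
(f + 51)*z = (100 + 51)*(1/188) = 151*(1/188) = 151/188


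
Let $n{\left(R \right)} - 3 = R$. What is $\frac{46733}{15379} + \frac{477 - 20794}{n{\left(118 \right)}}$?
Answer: $- \frac{27890950}{169169} \approx -164.87$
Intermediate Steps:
$n{\left(R \right)} = 3 + R$
$\frac{46733}{15379} + \frac{477 - 20794}{n{\left(118 \right)}} = \frac{46733}{15379} + \frac{477 - 20794}{3 + 118} = 46733 \cdot \frac{1}{15379} - \frac{20317}{121} = \frac{46733}{15379} - \frac{1847}{11} = - \frac{27890950}{169169}$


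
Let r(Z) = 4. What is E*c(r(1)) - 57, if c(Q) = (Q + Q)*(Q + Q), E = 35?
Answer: 2183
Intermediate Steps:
c(Q) = 4*Q² (c(Q) = (2*Q)*(2*Q) = 4*Q²)
E*c(r(1)) - 57 = 35*(4*4²) - 57 = 35*(4*16) - 57 = 35*64 - 57 = 2240 - 57 = 2183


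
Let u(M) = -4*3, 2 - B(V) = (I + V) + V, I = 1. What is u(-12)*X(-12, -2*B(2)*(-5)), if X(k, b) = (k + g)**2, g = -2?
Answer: -2352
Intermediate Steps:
B(V) = 1 - 2*V (B(V) = 2 - ((1 + V) + V) = 2 - (1 + 2*V) = 2 + (-1 - 2*V) = 1 - 2*V)
X(k, b) = (-2 + k)**2 (X(k, b) = (k - 2)**2 = (-2 + k)**2)
u(M) = -12
u(-12)*X(-12, -2*B(2)*(-5)) = -12*(-2 - 12)**2 = -12*(-14)**2 = -12*196 = -2352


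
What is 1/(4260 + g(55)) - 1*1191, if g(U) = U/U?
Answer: -5074850/4261 ≈ -1191.0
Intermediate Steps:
g(U) = 1
1/(4260 + g(55)) - 1*1191 = 1/(4260 + 1) - 1*1191 = 1/4261 - 1191 = -5074850/4261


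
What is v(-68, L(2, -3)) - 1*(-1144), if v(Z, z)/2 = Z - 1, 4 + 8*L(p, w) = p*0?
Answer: 1006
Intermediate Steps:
L(p, w) = -½ (L(p, w) = -½ + (p*0)/8 = -½ + (⅛)*0 = -½ + 0 = -½)
v(Z, z) = -2 + 2*Z (v(Z, z) = 2*(Z - 1) = 2*(-1 + Z) = -2 + 2*Z)
v(-68, L(2, -3)) - 1*(-1144) = (-2 + 2*(-68)) - 1*(-1144) = (-2 - 136) + 1144 = -138 + 1144 = 1006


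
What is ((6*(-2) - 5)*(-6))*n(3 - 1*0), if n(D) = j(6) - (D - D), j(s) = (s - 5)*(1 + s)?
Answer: 714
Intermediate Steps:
j(s) = (1 + s)*(-5 + s) (j(s) = (-5 + s)*(1 + s) = (1 + s)*(-5 + s))
n(D) = 7 (n(D) = (-5 + 6**2 - 4*6) - (D - D) = (-5 + 36 - 24) - 1*0 = 7 + 0 = 7)
((6*(-2) - 5)*(-6))*n(3 - 1*0) = ((6*(-2) - 5)*(-6))*7 = ((-12 - 5)*(-6))*7 = -17*(-6)*7 = 102*7 = 714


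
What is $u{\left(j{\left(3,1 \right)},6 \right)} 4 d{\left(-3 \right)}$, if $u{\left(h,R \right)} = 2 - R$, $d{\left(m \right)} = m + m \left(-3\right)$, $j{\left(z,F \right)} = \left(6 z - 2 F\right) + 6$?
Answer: $-96$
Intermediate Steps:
$j{\left(z,F \right)} = 6 - 2 F + 6 z$ ($j{\left(z,F \right)} = \left(- 2 F + 6 z\right) + 6 = 6 - 2 F + 6 z$)
$d{\left(m \right)} = - 2 m$ ($d{\left(m \right)} = m - 3 m = - 2 m$)
$u{\left(j{\left(3,1 \right)},6 \right)} 4 d{\left(-3 \right)} = \left(2 - 6\right) 4 \left(\left(-2\right) \left(-3\right)\right) = \left(2 - 6\right) 4 \cdot 6 = \left(-4\right) 4 \cdot 6 = \left(-16\right) 6 = -96$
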